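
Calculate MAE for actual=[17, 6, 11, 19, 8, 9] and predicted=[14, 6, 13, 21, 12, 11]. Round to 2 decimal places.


Absolute errors: [3, 0, 2, 2, 4, 2]
Sum of absolute errors = 13
MAE = 13 / 6 = 2.17

2.17


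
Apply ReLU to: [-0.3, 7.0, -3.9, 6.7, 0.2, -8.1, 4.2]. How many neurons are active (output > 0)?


ReLU(x) = max(0, x) for each element:
ReLU(-0.3) = 0
ReLU(7.0) = 7.0
ReLU(-3.9) = 0
ReLU(6.7) = 6.7
ReLU(0.2) = 0.2
ReLU(-8.1) = 0
ReLU(4.2) = 4.2
Active neurons (>0): 4

4


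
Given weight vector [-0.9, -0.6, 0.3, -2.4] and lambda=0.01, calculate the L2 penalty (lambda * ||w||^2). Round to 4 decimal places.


Squaring each weight:
(-0.9)^2 = 0.81
(-0.6)^2 = 0.36
0.3^2 = 0.09
(-2.4)^2 = 5.76
Sum of squares = 7.02
Penalty = 0.01 * 7.02 = 0.0702

0.0702


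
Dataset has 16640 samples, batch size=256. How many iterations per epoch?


Iterations per epoch = dataset_size / batch_size
= 16640 / 256
= 65

65


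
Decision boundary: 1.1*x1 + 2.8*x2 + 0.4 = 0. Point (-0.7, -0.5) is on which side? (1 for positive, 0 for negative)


Compute 1.1 * -0.7 + 2.8 * -0.5 + 0.4
= -0.77 + -1.4 + 0.4
= -1.77
Since -1.77 < 0, the point is on the negative side.

0


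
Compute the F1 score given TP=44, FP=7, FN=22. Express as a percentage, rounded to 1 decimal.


Precision = TP / (TP + FP) = 44 / 51 = 0.8627
Recall = TP / (TP + FN) = 44 / 66 = 0.6667
F1 = 2 * P * R / (P + R)
= 2 * 0.8627 * 0.6667 / (0.8627 + 0.6667)
= 1.1503 / 1.5294
= 0.7521
As percentage: 75.2%

75.2


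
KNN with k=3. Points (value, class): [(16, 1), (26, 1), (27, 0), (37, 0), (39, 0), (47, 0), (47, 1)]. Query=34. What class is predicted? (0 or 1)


Distances from query 34:
Point 37 (class 0): distance = 3
Point 39 (class 0): distance = 5
Point 27 (class 0): distance = 7
K=3 nearest neighbors: classes = [0, 0, 0]
Votes for class 1: 0 / 3
Majority vote => class 0

0


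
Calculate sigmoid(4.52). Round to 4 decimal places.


sigmoid(z) = 1 / (1 + exp(-z))
exp(-(4.52)) = exp(-4.52) = 0.0109
1 + 0.0109 = 1.0109
1 / 1.0109 = 0.9892

0.9892


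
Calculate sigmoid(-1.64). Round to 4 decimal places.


sigmoid(z) = 1 / (1 + exp(-z))
exp(-(-1.64)) = exp(1.64) = 5.1552
1 + 5.1552 = 6.1552
1 / 6.1552 = 0.1625

0.1625


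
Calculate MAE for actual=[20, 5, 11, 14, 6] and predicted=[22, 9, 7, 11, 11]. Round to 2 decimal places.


Absolute errors: [2, 4, 4, 3, 5]
Sum of absolute errors = 18
MAE = 18 / 5 = 3.60

3.60


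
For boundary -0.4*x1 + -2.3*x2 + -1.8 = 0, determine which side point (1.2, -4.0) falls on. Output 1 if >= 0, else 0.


Compute -0.4 * 1.2 + -2.3 * -4.0 + -1.8
= -0.48 + 9.2 + -1.8
= 6.92
Since 6.92 >= 0, the point is on the positive side.

1


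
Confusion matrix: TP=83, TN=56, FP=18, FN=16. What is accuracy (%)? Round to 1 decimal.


Accuracy = (TP + TN) / (TP + TN + FP + FN) * 100
= (83 + 56) / (83 + 56 + 18 + 16)
= 139 / 173
= 0.8035
= 80.3%

80.3


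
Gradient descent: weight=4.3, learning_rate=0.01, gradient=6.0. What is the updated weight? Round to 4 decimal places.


w_new = w_old - lr * gradient
= 4.3 - 0.01 * 6.0
= 4.3 - (0.06)
= 4.2400

4.2400


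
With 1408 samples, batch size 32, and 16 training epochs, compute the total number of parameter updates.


Iterations per epoch = 1408 / 32 = 44
Total updates = iterations_per_epoch * epochs
= 44 * 16
= 704

704


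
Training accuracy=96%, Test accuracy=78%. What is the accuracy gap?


Gap = train_accuracy - test_accuracy
= 96 - 78
= 18%
This gap suggests the model is overfitting.

18


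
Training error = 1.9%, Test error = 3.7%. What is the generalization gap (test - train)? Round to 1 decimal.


Generalization gap = test_error - train_error
= 3.7 - 1.9
= 1.8%
A small gap suggests good generalization.

1.8


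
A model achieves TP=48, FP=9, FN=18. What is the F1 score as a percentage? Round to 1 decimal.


Precision = TP / (TP + FP) = 48 / 57 = 0.8421
Recall = TP / (TP + FN) = 48 / 66 = 0.7273
F1 = 2 * P * R / (P + R)
= 2 * 0.8421 * 0.7273 / (0.8421 + 0.7273)
= 1.2249 / 1.5694
= 0.7805
As percentage: 78.0%

78.0


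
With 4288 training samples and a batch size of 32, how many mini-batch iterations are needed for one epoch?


Iterations per epoch = dataset_size / batch_size
= 4288 / 32
= 134

134


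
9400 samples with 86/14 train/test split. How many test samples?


Train samples = 9400 * 86% = 8084
Test samples = 9400 - 8084
= 1316

1316


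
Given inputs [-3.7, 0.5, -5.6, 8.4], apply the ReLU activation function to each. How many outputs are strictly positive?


ReLU(x) = max(0, x) for each element:
ReLU(-3.7) = 0
ReLU(0.5) = 0.5
ReLU(-5.6) = 0
ReLU(8.4) = 8.4
Active neurons (>0): 2

2


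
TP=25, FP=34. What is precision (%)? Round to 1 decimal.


Precision = TP / (TP + FP) * 100
= 25 / (25 + 34)
= 25 / 59
= 0.4237
= 42.4%

42.4


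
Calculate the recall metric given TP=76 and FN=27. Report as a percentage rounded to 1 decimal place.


Recall = TP / (TP + FN) * 100
= 76 / (76 + 27)
= 76 / 103
= 0.7379
= 73.8%

73.8


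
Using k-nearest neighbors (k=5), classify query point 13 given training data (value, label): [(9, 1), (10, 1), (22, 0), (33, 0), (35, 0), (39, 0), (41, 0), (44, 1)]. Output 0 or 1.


Distances from query 13:
Point 10 (class 1): distance = 3
Point 9 (class 1): distance = 4
Point 22 (class 0): distance = 9
Point 33 (class 0): distance = 20
Point 35 (class 0): distance = 22
K=5 nearest neighbors: classes = [1, 1, 0, 0, 0]
Votes for class 1: 2 / 5
Majority vote => class 0

0


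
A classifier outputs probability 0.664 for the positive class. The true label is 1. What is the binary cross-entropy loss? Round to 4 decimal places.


For y=1: Loss = -log(p)
= -log(0.664)
= -(-0.4095)
= 0.4095

0.4095


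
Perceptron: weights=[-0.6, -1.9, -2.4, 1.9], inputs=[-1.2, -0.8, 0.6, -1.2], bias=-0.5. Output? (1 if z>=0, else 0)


z = w . x + b
= -0.6*-1.2 + -1.9*-0.8 + -2.4*0.6 + 1.9*-1.2 + -0.5
= 0.72 + 1.52 + -1.44 + -2.28 + -0.5
= -1.48 + -0.5
= -1.98
Since z = -1.98 < 0, output = 0

0


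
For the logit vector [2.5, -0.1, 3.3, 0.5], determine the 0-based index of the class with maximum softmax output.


Softmax is a monotonic transformation, so it preserves the argmax.
We need to find the index of the maximum logit.
Index 0: 2.5
Index 1: -0.1
Index 2: 3.3
Index 3: 0.5
Maximum logit = 3.3 at index 2

2


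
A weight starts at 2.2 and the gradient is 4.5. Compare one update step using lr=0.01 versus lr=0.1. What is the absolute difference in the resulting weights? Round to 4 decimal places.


With lr=0.01: w_new = 2.2 - 0.01 * 4.5 = 2.155
With lr=0.1: w_new = 2.2 - 0.1 * 4.5 = 1.75
Absolute difference = |2.155 - 1.75|
= 0.4050

0.4050


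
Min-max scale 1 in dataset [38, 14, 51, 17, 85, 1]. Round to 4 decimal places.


Min = 1, Max = 85
Range = 85 - 1 = 84
Scaled = (x - min) / (max - min)
= (1 - 1) / 84
= 0 / 84
= 0.0000

0.0000


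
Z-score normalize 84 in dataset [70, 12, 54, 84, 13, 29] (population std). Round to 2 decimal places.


Mean = (70 + 12 + 54 + 84 + 13 + 29) / 6 = 43.6667
Variance = sum((x_i - mean)^2) / n = 764.2222
Std = sqrt(764.2222) = 27.6446
Z = (x - mean) / std
= (84 - 43.6667) / 27.6446
= 40.3333 / 27.6446
= 1.46

1.46


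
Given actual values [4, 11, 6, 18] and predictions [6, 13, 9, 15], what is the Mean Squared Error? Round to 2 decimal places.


Differences: [-2, -2, -3, 3]
Squared errors: [4, 4, 9, 9]
Sum of squared errors = 26
MSE = 26 / 4 = 6.50

6.50


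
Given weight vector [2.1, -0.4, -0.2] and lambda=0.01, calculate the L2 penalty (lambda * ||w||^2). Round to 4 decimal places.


Squaring each weight:
2.1^2 = 4.41
(-0.4)^2 = 0.16
(-0.2)^2 = 0.04
Sum of squares = 4.61
Penalty = 0.01 * 4.61 = 0.0461

0.0461


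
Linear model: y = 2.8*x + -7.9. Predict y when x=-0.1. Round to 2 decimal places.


y = 2.8 * -0.1 + (-7.9)
= -0.28 + (-7.9)
= -8.18

-8.18


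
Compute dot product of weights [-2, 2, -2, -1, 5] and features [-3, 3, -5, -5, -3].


Element-wise products:
-2 * -3 = 6
2 * 3 = 6
-2 * -5 = 10
-1 * -5 = 5
5 * -3 = -15
Sum = 6 + 6 + 10 + 5 + -15
= 12

12


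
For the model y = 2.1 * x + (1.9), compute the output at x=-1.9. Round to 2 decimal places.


y = 2.1 * -1.9 + (1.9)
= -3.99 + (1.9)
= -2.09

-2.09


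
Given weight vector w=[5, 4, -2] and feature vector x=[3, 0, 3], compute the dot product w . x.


Element-wise products:
5 * 3 = 15
4 * 0 = 0
-2 * 3 = -6
Sum = 15 + 0 + -6
= 9

9


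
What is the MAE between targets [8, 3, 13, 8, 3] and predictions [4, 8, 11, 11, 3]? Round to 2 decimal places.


Absolute errors: [4, 5, 2, 3, 0]
Sum of absolute errors = 14
MAE = 14 / 5 = 2.80

2.80


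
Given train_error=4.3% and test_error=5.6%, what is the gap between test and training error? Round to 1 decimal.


Generalization gap = test_error - train_error
= 5.6 - 4.3
= 1.3%
A small gap suggests good generalization.

1.3


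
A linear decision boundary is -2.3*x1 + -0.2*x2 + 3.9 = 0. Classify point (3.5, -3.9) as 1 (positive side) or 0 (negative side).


Compute -2.3 * 3.5 + -0.2 * -3.9 + 3.9
= -8.05 + 0.78 + 3.9
= -3.37
Since -3.37 < 0, the point is on the negative side.

0


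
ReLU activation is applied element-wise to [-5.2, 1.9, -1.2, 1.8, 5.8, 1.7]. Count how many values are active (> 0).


ReLU(x) = max(0, x) for each element:
ReLU(-5.2) = 0
ReLU(1.9) = 1.9
ReLU(-1.2) = 0
ReLU(1.8) = 1.8
ReLU(5.8) = 5.8
ReLU(1.7) = 1.7
Active neurons (>0): 4

4


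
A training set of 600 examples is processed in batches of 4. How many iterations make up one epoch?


Iterations per epoch = dataset_size / batch_size
= 600 / 4
= 150

150


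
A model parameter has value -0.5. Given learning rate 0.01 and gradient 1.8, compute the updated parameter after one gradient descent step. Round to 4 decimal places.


w_new = w_old - lr * gradient
= -0.5 - 0.01 * 1.8
= -0.5 - (0.018)
= -0.5180

-0.5180


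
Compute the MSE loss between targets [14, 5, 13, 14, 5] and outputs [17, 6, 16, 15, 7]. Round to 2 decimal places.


Differences: [-3, -1, -3, -1, -2]
Squared errors: [9, 1, 9, 1, 4]
Sum of squared errors = 24
MSE = 24 / 5 = 4.80

4.80


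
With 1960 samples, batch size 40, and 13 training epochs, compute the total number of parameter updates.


Iterations per epoch = 1960 / 40 = 49
Total updates = iterations_per_epoch * epochs
= 49 * 13
= 637

637


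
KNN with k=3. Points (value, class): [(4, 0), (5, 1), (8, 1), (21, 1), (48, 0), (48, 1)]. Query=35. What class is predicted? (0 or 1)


Distances from query 35:
Point 48 (class 0): distance = 13
Point 48 (class 1): distance = 13
Point 21 (class 1): distance = 14
K=3 nearest neighbors: classes = [0, 1, 1]
Votes for class 1: 2 / 3
Majority vote => class 1

1


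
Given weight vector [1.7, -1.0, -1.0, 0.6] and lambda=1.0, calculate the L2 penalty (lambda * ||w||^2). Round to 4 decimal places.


Squaring each weight:
1.7^2 = 2.89
(-1.0)^2 = 1.0
(-1.0)^2 = 1.0
0.6^2 = 0.36
Sum of squares = 5.25
Penalty = 1.0 * 5.25 = 5.2500

5.2500


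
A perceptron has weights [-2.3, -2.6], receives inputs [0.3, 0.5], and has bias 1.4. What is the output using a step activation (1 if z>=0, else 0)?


z = w . x + b
= -2.3*0.3 + -2.6*0.5 + 1.4
= -0.69 + -1.3 + 1.4
= -1.99 + 1.4
= -0.59
Since z = -0.59 < 0, output = 0

0


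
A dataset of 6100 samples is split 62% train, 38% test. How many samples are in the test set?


Train samples = 6100 * 62% = 3782
Test samples = 6100 - 3782
= 2318

2318


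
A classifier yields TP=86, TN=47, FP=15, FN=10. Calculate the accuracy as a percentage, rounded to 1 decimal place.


Accuracy = (TP + TN) / (TP + TN + FP + FN) * 100
= (86 + 47) / (86 + 47 + 15 + 10)
= 133 / 158
= 0.8418
= 84.2%

84.2


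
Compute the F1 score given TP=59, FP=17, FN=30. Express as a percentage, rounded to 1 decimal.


Precision = TP / (TP + FP) = 59 / 76 = 0.7763
Recall = TP / (TP + FN) = 59 / 89 = 0.6629
F1 = 2 * P * R / (P + R)
= 2 * 0.7763 * 0.6629 / (0.7763 + 0.6629)
= 1.0293 / 1.4392
= 0.7152
As percentage: 71.5%

71.5


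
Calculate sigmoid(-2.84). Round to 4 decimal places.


sigmoid(z) = 1 / (1 + exp(-z))
exp(-(-2.84)) = exp(2.84) = 17.1158
1 + 17.1158 = 18.1158
1 / 18.1158 = 0.0552

0.0552


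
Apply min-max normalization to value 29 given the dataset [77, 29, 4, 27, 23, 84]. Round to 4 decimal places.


Min = 4, Max = 84
Range = 84 - 4 = 80
Scaled = (x - min) / (max - min)
= (29 - 4) / 80
= 25 / 80
= 0.3125

0.3125


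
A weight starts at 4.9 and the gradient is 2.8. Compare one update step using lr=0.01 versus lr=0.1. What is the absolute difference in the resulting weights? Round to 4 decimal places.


With lr=0.01: w_new = 4.9 - 0.01 * 2.8 = 4.872
With lr=0.1: w_new = 4.9 - 0.1 * 2.8 = 4.62
Absolute difference = |4.872 - 4.62|
= 0.2520

0.2520


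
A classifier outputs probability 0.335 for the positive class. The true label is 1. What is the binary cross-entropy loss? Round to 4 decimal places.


For y=1: Loss = -log(p)
= -log(0.335)
= -(-1.0936)
= 1.0936

1.0936


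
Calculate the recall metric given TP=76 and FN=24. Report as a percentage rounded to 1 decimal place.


Recall = TP / (TP + FN) * 100
= 76 / (76 + 24)
= 76 / 100
= 0.76
= 76.0%

76.0


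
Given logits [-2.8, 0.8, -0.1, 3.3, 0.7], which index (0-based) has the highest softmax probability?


Softmax is a monotonic transformation, so it preserves the argmax.
We need to find the index of the maximum logit.
Index 0: -2.8
Index 1: 0.8
Index 2: -0.1
Index 3: 3.3
Index 4: 0.7
Maximum logit = 3.3 at index 3

3


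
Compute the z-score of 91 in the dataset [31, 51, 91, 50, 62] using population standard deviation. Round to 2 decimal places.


Mean = (31 + 51 + 91 + 50 + 62) / 5 = 57.0
Variance = sum((x_i - mean)^2) / n = 388.4
Std = sqrt(388.4) = 19.7079
Z = (x - mean) / std
= (91 - 57.0) / 19.7079
= 34.0 / 19.7079
= 1.73

1.73


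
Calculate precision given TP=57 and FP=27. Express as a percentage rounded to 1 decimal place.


Precision = TP / (TP + FP) * 100
= 57 / (57 + 27)
= 57 / 84
= 0.6786
= 67.9%

67.9


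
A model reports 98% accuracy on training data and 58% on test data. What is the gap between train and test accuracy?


Gap = train_accuracy - test_accuracy
= 98 - 58
= 40%
This large gap strongly indicates overfitting.

40


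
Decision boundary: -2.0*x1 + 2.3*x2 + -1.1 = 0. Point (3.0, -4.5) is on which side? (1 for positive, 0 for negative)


Compute -2.0 * 3.0 + 2.3 * -4.5 + -1.1
= -6.0 + -10.35 + -1.1
= -17.45
Since -17.45 < 0, the point is on the negative side.

0


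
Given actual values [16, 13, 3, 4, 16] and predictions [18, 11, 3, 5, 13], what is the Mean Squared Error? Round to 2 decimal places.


Differences: [-2, 2, 0, -1, 3]
Squared errors: [4, 4, 0, 1, 9]
Sum of squared errors = 18
MSE = 18 / 5 = 3.60

3.60


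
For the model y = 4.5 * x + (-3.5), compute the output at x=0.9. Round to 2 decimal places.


y = 4.5 * 0.9 + (-3.5)
= 4.05 + (-3.5)
= 0.55

0.55


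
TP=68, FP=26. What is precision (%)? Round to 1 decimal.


Precision = TP / (TP + FP) * 100
= 68 / (68 + 26)
= 68 / 94
= 0.7234
= 72.3%

72.3


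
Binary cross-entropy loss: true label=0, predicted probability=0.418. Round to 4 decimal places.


For y=0: Loss = -log(1-p)
= -log(1 - 0.418)
= -log(0.582)
= -(-0.5413)
= 0.5413

0.5413


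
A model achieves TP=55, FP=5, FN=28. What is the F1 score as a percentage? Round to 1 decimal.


Precision = TP / (TP + FP) = 55 / 60 = 0.9167
Recall = TP / (TP + FN) = 55 / 83 = 0.6627
F1 = 2 * P * R / (P + R)
= 2 * 0.9167 * 0.6627 / (0.9167 + 0.6627)
= 1.2149 / 1.5793
= 0.7692
As percentage: 76.9%

76.9


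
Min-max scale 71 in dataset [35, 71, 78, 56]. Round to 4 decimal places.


Min = 35, Max = 78
Range = 78 - 35 = 43
Scaled = (x - min) / (max - min)
= (71 - 35) / 43
= 36 / 43
= 0.8372

0.8372


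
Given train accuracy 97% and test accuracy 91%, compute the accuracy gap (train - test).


Gap = train_accuracy - test_accuracy
= 97 - 91
= 6%
This moderate gap may indicate mild overfitting.

6


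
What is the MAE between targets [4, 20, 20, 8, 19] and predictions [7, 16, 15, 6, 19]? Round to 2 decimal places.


Absolute errors: [3, 4, 5, 2, 0]
Sum of absolute errors = 14
MAE = 14 / 5 = 2.80

2.80


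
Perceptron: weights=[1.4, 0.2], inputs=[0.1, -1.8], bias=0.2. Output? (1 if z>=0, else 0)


z = w . x + b
= 1.4*0.1 + 0.2*-1.8 + 0.2
= 0.14 + -0.36 + 0.2
= -0.22 + 0.2
= -0.02
Since z = -0.02 < 0, output = 0

0


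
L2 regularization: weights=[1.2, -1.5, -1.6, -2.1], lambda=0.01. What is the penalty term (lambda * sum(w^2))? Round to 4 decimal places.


Squaring each weight:
1.2^2 = 1.44
(-1.5)^2 = 2.25
(-1.6)^2 = 2.56
(-2.1)^2 = 4.41
Sum of squares = 10.66
Penalty = 0.01 * 10.66 = 0.1066

0.1066


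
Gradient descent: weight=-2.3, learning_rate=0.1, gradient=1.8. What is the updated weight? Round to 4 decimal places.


w_new = w_old - lr * gradient
= -2.3 - 0.1 * 1.8
= -2.3 - (0.18)
= -2.4800

-2.4800


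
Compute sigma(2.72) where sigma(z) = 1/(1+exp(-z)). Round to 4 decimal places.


sigmoid(z) = 1 / (1 + exp(-z))
exp(-(2.72)) = exp(-2.72) = 0.0659
1 + 0.0659 = 1.0659
1 / 1.0659 = 0.9382

0.9382


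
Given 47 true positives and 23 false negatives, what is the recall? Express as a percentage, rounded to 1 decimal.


Recall = TP / (TP + FN) * 100
= 47 / (47 + 23)
= 47 / 70
= 0.6714
= 67.1%

67.1


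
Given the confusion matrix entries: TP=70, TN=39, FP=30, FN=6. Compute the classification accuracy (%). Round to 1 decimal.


Accuracy = (TP + TN) / (TP + TN + FP + FN) * 100
= (70 + 39) / (70 + 39 + 30 + 6)
= 109 / 145
= 0.7517
= 75.2%

75.2


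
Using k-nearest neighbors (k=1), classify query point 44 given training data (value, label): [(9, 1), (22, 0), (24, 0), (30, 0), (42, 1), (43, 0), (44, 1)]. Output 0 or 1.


Distances from query 44:
Point 44 (class 1): distance = 0
K=1 nearest neighbors: classes = [1]
Votes for class 1: 1 / 1
Majority vote => class 1

1


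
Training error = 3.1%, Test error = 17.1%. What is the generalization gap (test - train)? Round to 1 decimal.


Generalization gap = test_error - train_error
= 17.1 - 3.1
= 14.0%
A large gap suggests overfitting.

14.0


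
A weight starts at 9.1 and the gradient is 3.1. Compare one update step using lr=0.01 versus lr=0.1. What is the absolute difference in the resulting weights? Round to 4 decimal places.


With lr=0.01: w_new = 9.1 - 0.01 * 3.1 = 9.069
With lr=0.1: w_new = 9.1 - 0.1 * 3.1 = 8.79
Absolute difference = |9.069 - 8.79|
= 0.2790

0.2790


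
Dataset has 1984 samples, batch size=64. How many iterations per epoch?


Iterations per epoch = dataset_size / batch_size
= 1984 / 64
= 31

31


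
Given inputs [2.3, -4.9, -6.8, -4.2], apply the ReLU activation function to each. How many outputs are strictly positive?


ReLU(x) = max(0, x) for each element:
ReLU(2.3) = 2.3
ReLU(-4.9) = 0
ReLU(-6.8) = 0
ReLU(-4.2) = 0
Active neurons (>0): 1

1


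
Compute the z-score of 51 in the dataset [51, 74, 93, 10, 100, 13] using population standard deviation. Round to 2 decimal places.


Mean = (51 + 74 + 93 + 10 + 100 + 13) / 6 = 56.8333
Variance = sum((x_i - mean)^2) / n = 1269.1389
Std = sqrt(1269.1389) = 35.625
Z = (x - mean) / std
= (51 - 56.8333) / 35.625
= -5.8333 / 35.625
= -0.16

-0.16


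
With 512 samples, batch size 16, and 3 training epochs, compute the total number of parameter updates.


Iterations per epoch = 512 / 16 = 32
Total updates = iterations_per_epoch * epochs
= 32 * 3
= 96

96


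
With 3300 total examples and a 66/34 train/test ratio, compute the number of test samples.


Train samples = 3300 * 66% = 2178
Test samples = 3300 - 2178
= 1122

1122


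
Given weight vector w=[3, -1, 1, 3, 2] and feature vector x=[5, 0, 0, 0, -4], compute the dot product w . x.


Element-wise products:
3 * 5 = 15
-1 * 0 = 0
1 * 0 = 0
3 * 0 = 0
2 * -4 = -8
Sum = 15 + 0 + 0 + 0 + -8
= 7

7


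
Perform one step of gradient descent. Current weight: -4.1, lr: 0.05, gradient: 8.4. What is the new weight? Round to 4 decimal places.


w_new = w_old - lr * gradient
= -4.1 - 0.05 * 8.4
= -4.1 - (0.42)
= -4.5200

-4.5200


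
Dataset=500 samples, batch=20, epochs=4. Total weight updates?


Iterations per epoch = 500 / 20 = 25
Total updates = iterations_per_epoch * epochs
= 25 * 4
= 100

100


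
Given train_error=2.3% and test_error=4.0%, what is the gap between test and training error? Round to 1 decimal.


Generalization gap = test_error - train_error
= 4.0 - 2.3
= 1.7%
A small gap suggests good generalization.

1.7


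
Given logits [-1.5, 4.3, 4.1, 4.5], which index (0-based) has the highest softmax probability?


Softmax is a monotonic transformation, so it preserves the argmax.
We need to find the index of the maximum logit.
Index 0: -1.5
Index 1: 4.3
Index 2: 4.1
Index 3: 4.5
Maximum logit = 4.5 at index 3

3


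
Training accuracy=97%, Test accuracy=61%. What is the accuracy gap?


Gap = train_accuracy - test_accuracy
= 97 - 61
= 36%
This large gap strongly indicates overfitting.

36


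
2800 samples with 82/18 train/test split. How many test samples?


Train samples = 2800 * 82% = 2296
Test samples = 2800 - 2296
= 504

504


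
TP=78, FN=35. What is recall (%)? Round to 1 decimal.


Recall = TP / (TP + FN) * 100
= 78 / (78 + 35)
= 78 / 113
= 0.6903
= 69.0%

69.0


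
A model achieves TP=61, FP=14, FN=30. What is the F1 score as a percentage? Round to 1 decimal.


Precision = TP / (TP + FP) = 61 / 75 = 0.8133
Recall = TP / (TP + FN) = 61 / 91 = 0.6703
F1 = 2 * P * R / (P + R)
= 2 * 0.8133 * 0.6703 / (0.8133 + 0.6703)
= 1.0904 / 1.4837
= 0.7349
As percentage: 73.5%

73.5


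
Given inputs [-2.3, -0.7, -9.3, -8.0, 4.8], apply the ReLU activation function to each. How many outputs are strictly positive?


ReLU(x) = max(0, x) for each element:
ReLU(-2.3) = 0
ReLU(-0.7) = 0
ReLU(-9.3) = 0
ReLU(-8.0) = 0
ReLU(4.8) = 4.8
Active neurons (>0): 1

1


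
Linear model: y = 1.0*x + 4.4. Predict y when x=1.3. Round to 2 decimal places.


y = 1.0 * 1.3 + (4.4)
= 1.3 + (4.4)
= 5.70

5.70


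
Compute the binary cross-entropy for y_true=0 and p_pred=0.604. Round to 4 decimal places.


For y=0: Loss = -log(1-p)
= -log(1 - 0.604)
= -log(0.396)
= -(-0.9263)
= 0.9263

0.9263


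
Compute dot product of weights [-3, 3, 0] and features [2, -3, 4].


Element-wise products:
-3 * 2 = -6
3 * -3 = -9
0 * 4 = 0
Sum = -6 + -9 + 0
= -15

-15


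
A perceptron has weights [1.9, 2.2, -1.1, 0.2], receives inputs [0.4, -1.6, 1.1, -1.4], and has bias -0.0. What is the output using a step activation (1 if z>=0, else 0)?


z = w . x + b
= 1.9*0.4 + 2.2*-1.6 + -1.1*1.1 + 0.2*-1.4 + -0.0
= 0.76 + -3.52 + -1.21 + -0.28 + -0.0
= -4.25 + -0.0
= -4.25
Since z = -4.25 < 0, output = 0

0


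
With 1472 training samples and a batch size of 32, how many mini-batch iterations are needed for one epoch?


Iterations per epoch = dataset_size / batch_size
= 1472 / 32
= 46

46


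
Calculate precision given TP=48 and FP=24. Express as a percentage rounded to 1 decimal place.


Precision = TP / (TP + FP) * 100
= 48 / (48 + 24)
= 48 / 72
= 0.6667
= 66.7%

66.7


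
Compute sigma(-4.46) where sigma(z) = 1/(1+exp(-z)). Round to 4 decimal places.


sigmoid(z) = 1 / (1 + exp(-z))
exp(-(-4.46)) = exp(4.46) = 86.4875
1 + 86.4875 = 87.4875
1 / 87.4875 = 0.0114

0.0114


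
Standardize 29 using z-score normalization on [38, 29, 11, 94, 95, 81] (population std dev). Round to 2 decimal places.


Mean = (38 + 29 + 11 + 94 + 95 + 81) / 6 = 58.0
Variance = sum((x_i - mean)^2) / n = 1107.3333
Std = sqrt(1107.3333) = 33.2766
Z = (x - mean) / std
= (29 - 58.0) / 33.2766
= -29.0 / 33.2766
= -0.87

-0.87


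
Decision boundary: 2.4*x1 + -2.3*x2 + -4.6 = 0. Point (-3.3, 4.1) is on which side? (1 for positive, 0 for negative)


Compute 2.4 * -3.3 + -2.3 * 4.1 + -4.6
= -7.92 + -9.43 + -4.6
= -21.95
Since -21.95 < 0, the point is on the negative side.

0


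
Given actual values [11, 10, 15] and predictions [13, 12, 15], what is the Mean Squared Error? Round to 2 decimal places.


Differences: [-2, -2, 0]
Squared errors: [4, 4, 0]
Sum of squared errors = 8
MSE = 8 / 3 = 2.67

2.67


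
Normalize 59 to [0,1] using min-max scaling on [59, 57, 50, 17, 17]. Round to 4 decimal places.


Min = 17, Max = 59
Range = 59 - 17 = 42
Scaled = (x - min) / (max - min)
= (59 - 17) / 42
= 42 / 42
= 1.0000

1.0000


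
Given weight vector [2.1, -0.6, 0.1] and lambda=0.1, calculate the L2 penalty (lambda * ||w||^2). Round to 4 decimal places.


Squaring each weight:
2.1^2 = 4.41
(-0.6)^2 = 0.36
0.1^2 = 0.01
Sum of squares = 4.78
Penalty = 0.1 * 4.78 = 0.4780

0.4780


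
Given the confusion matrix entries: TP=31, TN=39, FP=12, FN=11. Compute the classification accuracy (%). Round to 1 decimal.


Accuracy = (TP + TN) / (TP + TN + FP + FN) * 100
= (31 + 39) / (31 + 39 + 12 + 11)
= 70 / 93
= 0.7527
= 75.3%

75.3


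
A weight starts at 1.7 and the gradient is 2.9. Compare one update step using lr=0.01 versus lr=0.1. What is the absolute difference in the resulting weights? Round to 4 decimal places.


With lr=0.01: w_new = 1.7 - 0.01 * 2.9 = 1.671
With lr=0.1: w_new = 1.7 - 0.1 * 2.9 = 1.41
Absolute difference = |1.671 - 1.41|
= 0.2610

0.2610


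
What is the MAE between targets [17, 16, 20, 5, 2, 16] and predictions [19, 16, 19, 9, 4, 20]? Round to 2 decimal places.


Absolute errors: [2, 0, 1, 4, 2, 4]
Sum of absolute errors = 13
MAE = 13 / 6 = 2.17

2.17


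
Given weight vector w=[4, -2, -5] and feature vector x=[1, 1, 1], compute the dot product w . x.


Element-wise products:
4 * 1 = 4
-2 * 1 = -2
-5 * 1 = -5
Sum = 4 + -2 + -5
= -3

-3


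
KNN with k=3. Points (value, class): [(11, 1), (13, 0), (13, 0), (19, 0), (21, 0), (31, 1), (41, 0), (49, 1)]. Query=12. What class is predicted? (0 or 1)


Distances from query 12:
Point 13 (class 0): distance = 1
Point 13 (class 0): distance = 1
Point 11 (class 1): distance = 1
K=3 nearest neighbors: classes = [0, 0, 1]
Votes for class 1: 1 / 3
Majority vote => class 0

0


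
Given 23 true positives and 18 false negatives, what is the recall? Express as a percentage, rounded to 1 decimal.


Recall = TP / (TP + FN) * 100
= 23 / (23 + 18)
= 23 / 41
= 0.561
= 56.1%

56.1


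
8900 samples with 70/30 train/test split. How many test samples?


Train samples = 8900 * 70% = 6230
Test samples = 8900 - 6230
= 2670

2670


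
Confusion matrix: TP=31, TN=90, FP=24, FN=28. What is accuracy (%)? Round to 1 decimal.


Accuracy = (TP + TN) / (TP + TN + FP + FN) * 100
= (31 + 90) / (31 + 90 + 24 + 28)
= 121 / 173
= 0.6994
= 69.9%

69.9


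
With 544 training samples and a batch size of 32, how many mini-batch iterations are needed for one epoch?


Iterations per epoch = dataset_size / batch_size
= 544 / 32
= 17

17


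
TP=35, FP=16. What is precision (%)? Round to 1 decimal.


Precision = TP / (TP + FP) * 100
= 35 / (35 + 16)
= 35 / 51
= 0.6863
= 68.6%

68.6


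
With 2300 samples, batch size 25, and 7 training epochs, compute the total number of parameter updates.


Iterations per epoch = 2300 / 25 = 92
Total updates = iterations_per_epoch * epochs
= 92 * 7
= 644

644


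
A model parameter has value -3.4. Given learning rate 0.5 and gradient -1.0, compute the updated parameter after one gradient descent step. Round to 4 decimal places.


w_new = w_old - lr * gradient
= -3.4 - 0.5 * -1.0
= -3.4 - (-0.5)
= -2.9000

-2.9000


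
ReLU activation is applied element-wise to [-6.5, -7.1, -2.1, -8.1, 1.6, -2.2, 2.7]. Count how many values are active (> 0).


ReLU(x) = max(0, x) for each element:
ReLU(-6.5) = 0
ReLU(-7.1) = 0
ReLU(-2.1) = 0
ReLU(-8.1) = 0
ReLU(1.6) = 1.6
ReLU(-2.2) = 0
ReLU(2.7) = 2.7
Active neurons (>0): 2

2


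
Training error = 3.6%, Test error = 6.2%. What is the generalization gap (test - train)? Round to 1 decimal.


Generalization gap = test_error - train_error
= 6.2 - 3.6
= 2.6%
A moderate gap.

2.6


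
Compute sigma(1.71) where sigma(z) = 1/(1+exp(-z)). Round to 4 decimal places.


sigmoid(z) = 1 / (1 + exp(-z))
exp(-(1.71)) = exp(-1.71) = 0.1809
1 + 0.1809 = 1.1809
1 / 1.1809 = 0.8468

0.8468


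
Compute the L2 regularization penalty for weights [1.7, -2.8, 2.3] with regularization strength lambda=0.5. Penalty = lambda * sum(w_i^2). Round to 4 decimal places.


Squaring each weight:
1.7^2 = 2.89
(-2.8)^2 = 7.84
2.3^2 = 5.29
Sum of squares = 16.02
Penalty = 0.5 * 16.02 = 8.0100

8.0100


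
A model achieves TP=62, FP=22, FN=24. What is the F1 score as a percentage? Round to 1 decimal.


Precision = TP / (TP + FP) = 62 / 84 = 0.7381
Recall = TP / (TP + FN) = 62 / 86 = 0.7209
F1 = 2 * P * R / (P + R)
= 2 * 0.7381 * 0.7209 / (0.7381 + 0.7209)
= 1.0642 / 1.459
= 0.7294
As percentage: 72.9%

72.9


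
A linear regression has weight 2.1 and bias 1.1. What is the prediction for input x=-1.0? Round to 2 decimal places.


y = 2.1 * -1.0 + (1.1)
= -2.1 + (1.1)
= -1.00

-1.00


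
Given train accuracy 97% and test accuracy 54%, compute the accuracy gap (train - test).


Gap = train_accuracy - test_accuracy
= 97 - 54
= 43%
This large gap strongly indicates overfitting.

43


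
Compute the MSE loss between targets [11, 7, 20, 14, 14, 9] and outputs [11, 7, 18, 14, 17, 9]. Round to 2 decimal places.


Differences: [0, 0, 2, 0, -3, 0]
Squared errors: [0, 0, 4, 0, 9, 0]
Sum of squared errors = 13
MSE = 13 / 6 = 2.17

2.17


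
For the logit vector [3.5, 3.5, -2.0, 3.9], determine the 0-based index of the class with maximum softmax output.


Softmax is a monotonic transformation, so it preserves the argmax.
We need to find the index of the maximum logit.
Index 0: 3.5
Index 1: 3.5
Index 2: -2.0
Index 3: 3.9
Maximum logit = 3.9 at index 3

3


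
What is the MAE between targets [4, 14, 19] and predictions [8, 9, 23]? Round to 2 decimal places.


Absolute errors: [4, 5, 4]
Sum of absolute errors = 13
MAE = 13 / 3 = 4.33

4.33


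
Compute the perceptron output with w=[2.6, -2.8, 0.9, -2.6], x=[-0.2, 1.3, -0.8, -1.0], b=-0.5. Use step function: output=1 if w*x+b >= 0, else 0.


z = w . x + b
= 2.6*-0.2 + -2.8*1.3 + 0.9*-0.8 + -2.6*-1.0 + -0.5
= -0.52 + -3.64 + -0.72 + 2.6 + -0.5
= -2.28 + -0.5
= -2.78
Since z = -2.78 < 0, output = 0

0


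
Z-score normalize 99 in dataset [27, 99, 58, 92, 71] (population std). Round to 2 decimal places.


Mean = (27 + 99 + 58 + 92 + 71) / 5 = 69.4
Variance = sum((x_i - mean)^2) / n = 663.44
Std = sqrt(663.44) = 25.7573
Z = (x - mean) / std
= (99 - 69.4) / 25.7573
= 29.6 / 25.7573
= 1.15

1.15


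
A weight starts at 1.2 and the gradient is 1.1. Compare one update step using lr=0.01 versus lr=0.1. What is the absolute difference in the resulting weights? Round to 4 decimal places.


With lr=0.01: w_new = 1.2 - 0.01 * 1.1 = 1.189
With lr=0.1: w_new = 1.2 - 0.1 * 1.1 = 1.09
Absolute difference = |1.189 - 1.09|
= 0.0990

0.0990


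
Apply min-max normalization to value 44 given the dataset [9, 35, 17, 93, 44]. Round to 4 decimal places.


Min = 9, Max = 93
Range = 93 - 9 = 84
Scaled = (x - min) / (max - min)
= (44 - 9) / 84
= 35 / 84
= 0.4167

0.4167


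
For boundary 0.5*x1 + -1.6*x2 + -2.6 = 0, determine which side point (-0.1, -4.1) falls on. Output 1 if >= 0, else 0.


Compute 0.5 * -0.1 + -1.6 * -4.1 + -2.6
= -0.05 + 6.56 + -2.6
= 3.91
Since 3.91 >= 0, the point is on the positive side.

1


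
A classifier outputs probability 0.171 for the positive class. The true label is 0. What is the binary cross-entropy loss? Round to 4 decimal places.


For y=0: Loss = -log(1-p)
= -log(1 - 0.171)
= -log(0.829)
= -(-0.1875)
= 0.1875

0.1875


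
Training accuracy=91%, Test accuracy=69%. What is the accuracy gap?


Gap = train_accuracy - test_accuracy
= 91 - 69
= 22%
This large gap strongly indicates overfitting.

22


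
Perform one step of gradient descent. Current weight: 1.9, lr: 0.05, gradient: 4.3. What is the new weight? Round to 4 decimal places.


w_new = w_old - lr * gradient
= 1.9 - 0.05 * 4.3
= 1.9 - (0.215)
= 1.6850

1.6850


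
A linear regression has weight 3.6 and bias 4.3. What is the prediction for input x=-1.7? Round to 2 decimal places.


y = 3.6 * -1.7 + (4.3)
= -6.12 + (4.3)
= -1.82

-1.82


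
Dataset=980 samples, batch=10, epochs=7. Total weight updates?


Iterations per epoch = 980 / 10 = 98
Total updates = iterations_per_epoch * epochs
= 98 * 7
= 686

686


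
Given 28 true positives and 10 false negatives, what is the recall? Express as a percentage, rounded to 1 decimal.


Recall = TP / (TP + FN) * 100
= 28 / (28 + 10)
= 28 / 38
= 0.7368
= 73.7%

73.7


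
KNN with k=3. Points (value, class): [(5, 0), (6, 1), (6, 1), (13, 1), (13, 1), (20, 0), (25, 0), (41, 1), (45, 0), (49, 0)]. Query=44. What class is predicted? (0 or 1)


Distances from query 44:
Point 45 (class 0): distance = 1
Point 41 (class 1): distance = 3
Point 49 (class 0): distance = 5
K=3 nearest neighbors: classes = [0, 1, 0]
Votes for class 1: 1 / 3
Majority vote => class 0

0


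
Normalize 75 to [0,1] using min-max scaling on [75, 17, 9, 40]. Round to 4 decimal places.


Min = 9, Max = 75
Range = 75 - 9 = 66
Scaled = (x - min) / (max - min)
= (75 - 9) / 66
= 66 / 66
= 1.0000

1.0000


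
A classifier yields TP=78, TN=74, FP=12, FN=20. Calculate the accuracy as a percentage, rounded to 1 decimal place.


Accuracy = (TP + TN) / (TP + TN + FP + FN) * 100
= (78 + 74) / (78 + 74 + 12 + 20)
= 152 / 184
= 0.8261
= 82.6%

82.6


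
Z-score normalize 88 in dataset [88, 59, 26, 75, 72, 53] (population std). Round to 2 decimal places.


Mean = (88 + 59 + 26 + 75 + 72 + 53) / 6 = 62.1667
Variance = sum((x_i - mean)^2) / n = 388.4722
Std = sqrt(388.4722) = 19.7097
Z = (x - mean) / std
= (88 - 62.1667) / 19.7097
= 25.8333 / 19.7097
= 1.31

1.31


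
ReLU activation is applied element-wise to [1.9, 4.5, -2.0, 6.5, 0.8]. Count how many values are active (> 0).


ReLU(x) = max(0, x) for each element:
ReLU(1.9) = 1.9
ReLU(4.5) = 4.5
ReLU(-2.0) = 0
ReLU(6.5) = 6.5
ReLU(0.8) = 0.8
Active neurons (>0): 4

4


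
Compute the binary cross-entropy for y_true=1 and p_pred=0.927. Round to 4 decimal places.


For y=1: Loss = -log(p)
= -log(0.927)
= -(-0.0758)
= 0.0758

0.0758


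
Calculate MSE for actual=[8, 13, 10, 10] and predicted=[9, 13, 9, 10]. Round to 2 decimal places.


Differences: [-1, 0, 1, 0]
Squared errors: [1, 0, 1, 0]
Sum of squared errors = 2
MSE = 2 / 4 = 0.50

0.50


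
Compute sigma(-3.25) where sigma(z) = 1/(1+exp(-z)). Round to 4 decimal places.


sigmoid(z) = 1 / (1 + exp(-z))
exp(-(-3.25)) = exp(3.25) = 25.7903
1 + 25.7903 = 26.7903
1 / 26.7903 = 0.0373

0.0373


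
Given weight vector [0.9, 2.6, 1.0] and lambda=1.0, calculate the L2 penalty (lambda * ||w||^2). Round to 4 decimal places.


Squaring each weight:
0.9^2 = 0.81
2.6^2 = 6.76
1.0^2 = 1.0
Sum of squares = 8.57
Penalty = 1.0 * 8.57 = 8.5700

8.5700


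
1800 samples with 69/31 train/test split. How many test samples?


Train samples = 1800 * 69% = 1242
Test samples = 1800 - 1242
= 558

558


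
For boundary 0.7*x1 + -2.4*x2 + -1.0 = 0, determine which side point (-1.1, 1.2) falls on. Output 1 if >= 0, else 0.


Compute 0.7 * -1.1 + -2.4 * 1.2 + -1.0
= -0.77 + -2.88 + -1.0
= -4.65
Since -4.65 < 0, the point is on the negative side.

0


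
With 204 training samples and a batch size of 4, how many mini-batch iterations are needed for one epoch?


Iterations per epoch = dataset_size / batch_size
= 204 / 4
= 51

51


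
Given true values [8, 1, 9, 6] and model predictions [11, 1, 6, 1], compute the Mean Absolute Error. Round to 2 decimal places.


Absolute errors: [3, 0, 3, 5]
Sum of absolute errors = 11
MAE = 11 / 4 = 2.75

2.75


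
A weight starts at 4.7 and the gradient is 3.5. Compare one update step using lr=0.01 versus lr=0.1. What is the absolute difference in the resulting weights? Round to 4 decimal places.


With lr=0.01: w_new = 4.7 - 0.01 * 3.5 = 4.665
With lr=0.1: w_new = 4.7 - 0.1 * 3.5 = 4.35
Absolute difference = |4.665 - 4.35|
= 0.3150

0.3150


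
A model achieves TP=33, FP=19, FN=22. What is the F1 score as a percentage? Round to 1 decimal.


Precision = TP / (TP + FP) = 33 / 52 = 0.6346
Recall = TP / (TP + FN) = 33 / 55 = 0.6
F1 = 2 * P * R / (P + R)
= 2 * 0.6346 * 0.6 / (0.6346 + 0.6)
= 0.7615 / 1.2346
= 0.6168
As percentage: 61.7%

61.7


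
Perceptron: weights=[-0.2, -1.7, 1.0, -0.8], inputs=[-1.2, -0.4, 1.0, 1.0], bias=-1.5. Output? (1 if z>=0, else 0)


z = w . x + b
= -0.2*-1.2 + -1.7*-0.4 + 1.0*1.0 + -0.8*1.0 + -1.5
= 0.24 + 0.68 + 1.0 + -0.8 + -1.5
= 1.12 + -1.5
= -0.38
Since z = -0.38 < 0, output = 0

0


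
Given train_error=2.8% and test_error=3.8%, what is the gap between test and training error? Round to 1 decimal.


Generalization gap = test_error - train_error
= 3.8 - 2.8
= 1.0%
A small gap suggests good generalization.

1.0


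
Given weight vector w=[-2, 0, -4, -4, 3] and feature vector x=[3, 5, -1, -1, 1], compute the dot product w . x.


Element-wise products:
-2 * 3 = -6
0 * 5 = 0
-4 * -1 = 4
-4 * -1 = 4
3 * 1 = 3
Sum = -6 + 0 + 4 + 4 + 3
= 5

5


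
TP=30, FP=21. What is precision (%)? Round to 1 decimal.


Precision = TP / (TP + FP) * 100
= 30 / (30 + 21)
= 30 / 51
= 0.5882
= 58.8%

58.8


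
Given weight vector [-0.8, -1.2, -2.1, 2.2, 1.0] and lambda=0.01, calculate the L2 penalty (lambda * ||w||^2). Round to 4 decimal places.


Squaring each weight:
(-0.8)^2 = 0.64
(-1.2)^2 = 1.44
(-2.1)^2 = 4.41
2.2^2 = 4.84
1.0^2 = 1.0
Sum of squares = 12.33
Penalty = 0.01 * 12.33 = 0.1233

0.1233


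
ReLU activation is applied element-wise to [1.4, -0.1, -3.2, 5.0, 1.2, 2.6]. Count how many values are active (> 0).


ReLU(x) = max(0, x) for each element:
ReLU(1.4) = 1.4
ReLU(-0.1) = 0
ReLU(-3.2) = 0
ReLU(5.0) = 5.0
ReLU(1.2) = 1.2
ReLU(2.6) = 2.6
Active neurons (>0): 4

4


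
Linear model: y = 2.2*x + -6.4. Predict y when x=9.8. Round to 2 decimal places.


y = 2.2 * 9.8 + (-6.4)
= 21.56 + (-6.4)
= 15.16

15.16


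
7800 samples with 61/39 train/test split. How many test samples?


Train samples = 7800 * 61% = 4758
Test samples = 7800 - 4758
= 3042

3042


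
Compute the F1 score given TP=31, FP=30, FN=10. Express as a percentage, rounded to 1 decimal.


Precision = TP / (TP + FP) = 31 / 61 = 0.5082
Recall = TP / (TP + FN) = 31 / 41 = 0.7561
F1 = 2 * P * R / (P + R)
= 2 * 0.5082 * 0.7561 / (0.5082 + 0.7561)
= 0.7685 / 1.2643
= 0.6078
As percentage: 60.8%

60.8


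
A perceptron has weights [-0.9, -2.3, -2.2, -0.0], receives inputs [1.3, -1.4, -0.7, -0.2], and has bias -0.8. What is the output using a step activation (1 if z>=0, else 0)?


z = w . x + b
= -0.9*1.3 + -2.3*-1.4 + -2.2*-0.7 + -0.0*-0.2 + -0.8
= -1.17 + 3.22 + 1.54 + 0.0 + -0.8
= 3.59 + -0.8
= 2.79
Since z = 2.79 >= 0, output = 1

1


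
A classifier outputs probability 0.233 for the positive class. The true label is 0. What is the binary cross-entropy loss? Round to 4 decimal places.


For y=0: Loss = -log(1-p)
= -log(1 - 0.233)
= -log(0.767)
= -(-0.2653)
= 0.2653

0.2653


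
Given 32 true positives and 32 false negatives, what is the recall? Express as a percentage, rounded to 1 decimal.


Recall = TP / (TP + FN) * 100
= 32 / (32 + 32)
= 32 / 64
= 0.5
= 50.0%

50.0


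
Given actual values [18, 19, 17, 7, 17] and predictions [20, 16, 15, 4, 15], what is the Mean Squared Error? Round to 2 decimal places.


Differences: [-2, 3, 2, 3, 2]
Squared errors: [4, 9, 4, 9, 4]
Sum of squared errors = 30
MSE = 30 / 5 = 6.00

6.00
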